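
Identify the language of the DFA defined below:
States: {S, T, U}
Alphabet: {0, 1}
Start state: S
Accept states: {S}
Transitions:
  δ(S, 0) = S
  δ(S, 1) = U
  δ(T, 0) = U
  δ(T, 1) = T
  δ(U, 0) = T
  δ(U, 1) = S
Testing a few strings:
  '1' → reject
  '110' → accept
  '1010' → reject
  '10' → reject
State roles: S=value ≡ 0 (mod 3); T=value ≡ 2 (mod 3); U=value ≡ 1 (mod 3)
All binary strings representing a multiple of 3 (read in base 2; leading zeros allowed and ε counts as 0)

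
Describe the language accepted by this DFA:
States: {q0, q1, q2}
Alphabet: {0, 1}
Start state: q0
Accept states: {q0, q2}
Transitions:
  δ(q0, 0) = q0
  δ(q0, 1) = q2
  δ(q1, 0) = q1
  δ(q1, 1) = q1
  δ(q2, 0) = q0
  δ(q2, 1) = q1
Testing a few strings:
  '0100' → accept
  '0' → accept
  '01' → accept
  '010' → accept
State roles: q0=last symbol not 1 (ok); q1=saw 11 (dead); q2=last symbol 1 (ok)
All binary strings with no two consecutive 1's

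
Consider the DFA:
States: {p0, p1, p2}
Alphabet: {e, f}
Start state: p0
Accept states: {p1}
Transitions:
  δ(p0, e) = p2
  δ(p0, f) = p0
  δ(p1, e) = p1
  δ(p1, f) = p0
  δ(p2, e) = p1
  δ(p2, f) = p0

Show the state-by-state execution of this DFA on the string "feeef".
read 'f': p0 → p0
  read 'e': p0 → p2
  read 'e': p2 → p1
  read 'e': p1 → p1
  read 'f': p1 → p0
p0 -> p0 -> p2 -> p1 -> p1 -> p0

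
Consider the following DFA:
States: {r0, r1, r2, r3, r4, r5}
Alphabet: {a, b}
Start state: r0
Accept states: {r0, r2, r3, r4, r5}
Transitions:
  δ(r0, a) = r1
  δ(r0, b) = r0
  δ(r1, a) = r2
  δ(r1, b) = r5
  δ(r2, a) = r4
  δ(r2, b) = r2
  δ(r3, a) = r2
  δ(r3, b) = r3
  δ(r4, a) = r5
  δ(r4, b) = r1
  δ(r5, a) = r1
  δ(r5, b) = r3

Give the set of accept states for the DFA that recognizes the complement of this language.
Complement accept states = All states \ Original accept states
= {r0, r1, r2, r3, r4, r5} \ {r0, r2, r3, r4, r5}
{r1}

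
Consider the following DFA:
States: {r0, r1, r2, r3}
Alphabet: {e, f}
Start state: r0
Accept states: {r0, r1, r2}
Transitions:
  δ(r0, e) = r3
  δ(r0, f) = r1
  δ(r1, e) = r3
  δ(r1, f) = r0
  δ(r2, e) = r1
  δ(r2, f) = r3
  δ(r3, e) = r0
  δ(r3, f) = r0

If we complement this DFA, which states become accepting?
Complement accept states = All states \ Original accept states
= {r0, r1, r2, r3} \ {r0, r1, r2}
{r3}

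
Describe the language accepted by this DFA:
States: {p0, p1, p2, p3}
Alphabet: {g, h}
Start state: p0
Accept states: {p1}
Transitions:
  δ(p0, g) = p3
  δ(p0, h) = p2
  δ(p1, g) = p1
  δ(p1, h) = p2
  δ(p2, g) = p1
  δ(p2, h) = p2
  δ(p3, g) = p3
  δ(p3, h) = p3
Testing a few strings:
  'h' → reject
  'hggg' → accept
  'hgg' → accept
  'hhgg' → accept
State roles: p0=no input read; p1=started with h, last symbol g; p2=started with h, last symbol h; p3=started with g (dead)
All strings over {g,h} that start with h and end with g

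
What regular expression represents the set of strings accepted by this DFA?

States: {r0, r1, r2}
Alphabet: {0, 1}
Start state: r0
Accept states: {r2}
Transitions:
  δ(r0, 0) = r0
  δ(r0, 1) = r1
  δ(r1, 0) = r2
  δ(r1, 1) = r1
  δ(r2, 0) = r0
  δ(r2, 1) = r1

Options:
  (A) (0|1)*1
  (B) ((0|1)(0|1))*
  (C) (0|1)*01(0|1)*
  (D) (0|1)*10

Check each option against the DFA on short strings; one disagreement eliminates an option:
  (A) (0|1)*1: on '1' the DFA goes r0 → r1 and rejects (r1 ∉ Accept), but the regex matches it → eliminate
  (B) ((0|1)(0|1))*: on ε the DFA stays in r0 and rejects (r0 ∉ Accept), but the regex matches it → eliminate
  (C) (0|1)*01(0|1)*: on '01' the DFA goes r0 → r0 → r1 and rejects (r1 ∉ Accept), but the regex matches it → eliminate
  (D) (0|1)*10: agrees with the DFA on every string of length ≤ 6
Only (D) is consistent with the DFA.
(D) (0|1)*10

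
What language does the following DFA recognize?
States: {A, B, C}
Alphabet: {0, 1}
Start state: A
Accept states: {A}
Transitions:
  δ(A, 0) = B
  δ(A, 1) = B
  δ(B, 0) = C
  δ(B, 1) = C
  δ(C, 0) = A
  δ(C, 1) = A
Testing a few strings:
  '0110' → reject
  '1' → reject
  '01' → reject
  '0' → reject
State roles: A=length ≡ 0 (mod 3); B=length ≡ 1 (mod 3); C=length ≡ 2 (mod 3)
All binary strings whose length is a multiple of 3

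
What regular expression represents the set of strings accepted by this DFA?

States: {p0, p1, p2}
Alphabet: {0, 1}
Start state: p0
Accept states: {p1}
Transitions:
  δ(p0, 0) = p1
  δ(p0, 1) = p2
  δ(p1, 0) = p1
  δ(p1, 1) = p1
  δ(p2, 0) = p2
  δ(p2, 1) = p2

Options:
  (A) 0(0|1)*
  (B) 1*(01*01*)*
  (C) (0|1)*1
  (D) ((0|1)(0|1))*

Check each option against the DFA on short strings; one disagreement eliminates an option:
  (A) 0(0|1)*: agrees with the DFA on every string of length ≤ 6
  (B) 1*(01*01*)*: on ε the DFA stays in p0 and rejects (p0 ∉ Accept), but the regex matches it → eliminate
  (C) (0|1)*1: on '0' the DFA goes p0 → p1 and accepts (p1 ∈ Accept), but the regex does not match it → eliminate
  (D) ((0|1)(0|1))*: on ε the DFA stays in p0 and rejects (p0 ∉ Accept), but the regex matches it → eliminate
Only (A) is consistent with the DFA.
(A) 0(0|1)*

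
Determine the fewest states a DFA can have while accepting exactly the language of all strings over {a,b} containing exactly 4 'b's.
By Myhill–Nerode, count the distinguishable equivalence classes: 6 classes — having seen 0, 1, …, 4, or >4 copies of 'b'; the count-4 class is the only accepting one and >4 is dead.
6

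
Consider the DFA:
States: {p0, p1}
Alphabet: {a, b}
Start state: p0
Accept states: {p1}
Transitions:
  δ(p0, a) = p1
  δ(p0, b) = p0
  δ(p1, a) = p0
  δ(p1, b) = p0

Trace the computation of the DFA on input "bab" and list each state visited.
read 'b': p0 → p0
  read 'a': p0 → p1
  read 'b': p1 → p0
p0 -> p0 -> p1 -> p0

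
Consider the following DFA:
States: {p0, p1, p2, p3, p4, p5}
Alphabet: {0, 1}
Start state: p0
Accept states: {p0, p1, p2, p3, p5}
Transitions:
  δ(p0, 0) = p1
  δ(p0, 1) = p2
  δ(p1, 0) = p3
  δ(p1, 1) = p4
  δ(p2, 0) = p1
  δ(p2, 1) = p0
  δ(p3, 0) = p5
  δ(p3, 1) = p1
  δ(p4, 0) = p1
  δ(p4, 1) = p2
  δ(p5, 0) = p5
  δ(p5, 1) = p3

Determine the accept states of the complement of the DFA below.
Complement accept states = All states \ Original accept states
= {p0, p1, p2, p3, p4, p5} \ {p0, p1, p2, p3, p5}
{p4}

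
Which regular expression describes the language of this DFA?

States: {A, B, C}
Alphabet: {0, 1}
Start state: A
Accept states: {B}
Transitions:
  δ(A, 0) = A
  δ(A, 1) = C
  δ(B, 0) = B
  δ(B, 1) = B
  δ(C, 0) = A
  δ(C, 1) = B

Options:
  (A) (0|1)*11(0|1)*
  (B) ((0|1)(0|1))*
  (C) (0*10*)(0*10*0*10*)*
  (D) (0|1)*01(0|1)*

Check each option against the DFA on short strings; one disagreement eliminates an option:
  (A) (0|1)*11(0|1)*: agrees with the DFA on every string of length ≤ 6
  (B) ((0|1)(0|1))*: on ε the DFA stays in A and rejects (A ∉ Accept), but the regex matches it → eliminate
  (C) (0*10*)(0*10*0*10*)*: on '1' the DFA goes A → C and rejects (C ∉ Accept), but the regex matches it → eliminate
  (D) (0|1)*01(0|1)*: on '01' the DFA goes A → A → C and rejects (C ∉ Accept), but the regex matches it → eliminate
Only (A) is consistent with the DFA.
(A) (0|1)*11(0|1)*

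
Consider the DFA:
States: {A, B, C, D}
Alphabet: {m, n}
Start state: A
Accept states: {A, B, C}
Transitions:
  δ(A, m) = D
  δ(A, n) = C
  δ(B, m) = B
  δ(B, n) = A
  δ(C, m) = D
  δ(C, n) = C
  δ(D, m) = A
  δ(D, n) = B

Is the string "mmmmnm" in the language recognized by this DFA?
Processing string "mmmmnm":
  A --m--> D
  D --m--> A
  A --m--> D
  D --m--> A
  A --n--> C
  C --m--> D
Final state: D
Accept states: {A, B, C}
No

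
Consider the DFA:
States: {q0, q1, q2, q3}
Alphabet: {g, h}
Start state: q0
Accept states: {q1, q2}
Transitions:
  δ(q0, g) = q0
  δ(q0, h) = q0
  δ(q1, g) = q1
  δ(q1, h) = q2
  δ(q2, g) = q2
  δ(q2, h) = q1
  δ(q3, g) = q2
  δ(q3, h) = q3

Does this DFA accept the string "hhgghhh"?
Processing string "hhgghhh":
  q0 --h--> q0
  q0 --h--> q0
  q0 --g--> q0
  q0 --g--> q0
  q0 --h--> q0
  q0 --h--> q0
  q0 --h--> q0
Final state: q0
Accept states: {q1, q2}
No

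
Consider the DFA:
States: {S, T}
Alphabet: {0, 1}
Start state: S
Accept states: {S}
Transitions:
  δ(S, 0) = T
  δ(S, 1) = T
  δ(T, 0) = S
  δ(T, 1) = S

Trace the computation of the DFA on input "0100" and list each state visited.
read '0': S → T
  read '1': T → S
  read '0': S → T
  read '0': T → S
S -> T -> S -> T -> S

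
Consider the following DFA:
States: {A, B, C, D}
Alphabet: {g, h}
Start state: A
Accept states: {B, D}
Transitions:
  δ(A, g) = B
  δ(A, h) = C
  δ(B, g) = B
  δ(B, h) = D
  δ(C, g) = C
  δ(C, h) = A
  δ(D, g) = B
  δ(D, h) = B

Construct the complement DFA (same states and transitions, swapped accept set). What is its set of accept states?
Complement accept states = All states \ Original accept states
= {A, B, C, D} \ {B, D}
{A, C}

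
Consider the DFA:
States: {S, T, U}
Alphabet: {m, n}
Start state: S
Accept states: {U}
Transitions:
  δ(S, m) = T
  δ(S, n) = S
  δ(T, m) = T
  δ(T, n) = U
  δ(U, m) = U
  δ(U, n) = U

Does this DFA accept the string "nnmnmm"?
Processing string "nnmnmm":
  S --n--> S
  S --n--> S
  S --m--> T
  T --n--> U
  U --m--> U
  U --m--> U
Final state: U
Accept states: {U}
Yes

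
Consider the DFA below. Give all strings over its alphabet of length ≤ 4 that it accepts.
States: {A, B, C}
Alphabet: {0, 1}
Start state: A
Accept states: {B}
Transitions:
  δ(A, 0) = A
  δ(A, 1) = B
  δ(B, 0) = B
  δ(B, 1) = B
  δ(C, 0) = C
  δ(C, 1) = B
1, 01, 10, 11, 001, 010, 011, 100, 101, 110, 111, 0001, 0010, 0011, 0100, 0101, 0110, 0111, 1000, 1001, 1010, 1011, 1100, 1101, 1110, 1111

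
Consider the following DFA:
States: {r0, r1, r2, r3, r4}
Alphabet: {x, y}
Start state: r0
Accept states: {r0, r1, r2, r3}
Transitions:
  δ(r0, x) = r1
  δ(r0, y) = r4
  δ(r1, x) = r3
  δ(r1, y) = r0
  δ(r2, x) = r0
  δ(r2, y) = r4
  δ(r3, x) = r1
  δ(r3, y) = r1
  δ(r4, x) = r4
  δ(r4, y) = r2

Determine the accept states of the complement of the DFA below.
Complement accept states = All states \ Original accept states
= {r0, r1, r2, r3, r4} \ {r0, r1, r2, r3}
{r4}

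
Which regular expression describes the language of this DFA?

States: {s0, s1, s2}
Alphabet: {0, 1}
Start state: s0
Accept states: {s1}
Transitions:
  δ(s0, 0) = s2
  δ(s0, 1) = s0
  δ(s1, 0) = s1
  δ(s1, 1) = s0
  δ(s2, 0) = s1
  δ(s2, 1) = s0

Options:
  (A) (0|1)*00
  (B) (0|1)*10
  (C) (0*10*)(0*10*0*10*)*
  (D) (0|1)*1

Check each option against the DFA on short strings; one disagreement eliminates an option:
  (A) (0|1)*00: agrees with the DFA on every string of length ≤ 6
  (B) (0|1)*10: on '00' the DFA goes s0 → s2 → s1 and accepts (s1 ∈ Accept), but the regex does not match it → eliminate
  (C) (0*10*)(0*10*0*10*)*: on '1' the DFA goes s0 → s0 and rejects (s0 ∉ Accept), but the regex matches it → eliminate
  (D) (0|1)*1: on '1' the DFA goes s0 → s0 and rejects (s0 ∉ Accept), but the regex matches it → eliminate
Only (A) is consistent with the DFA.
(A) (0|1)*00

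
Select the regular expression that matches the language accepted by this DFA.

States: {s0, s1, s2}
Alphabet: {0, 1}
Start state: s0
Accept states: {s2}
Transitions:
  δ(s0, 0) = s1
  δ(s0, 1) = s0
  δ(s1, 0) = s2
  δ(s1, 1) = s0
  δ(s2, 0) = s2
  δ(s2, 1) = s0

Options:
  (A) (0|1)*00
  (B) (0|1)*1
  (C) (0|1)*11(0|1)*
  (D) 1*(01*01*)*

Check each option against the DFA on short strings; one disagreement eliminates an option:
  (A) (0|1)*00: agrees with the DFA on every string of length ≤ 6
  (B) (0|1)*1: on '1' the DFA goes s0 → s0 and rejects (s0 ∉ Accept), but the regex matches it → eliminate
  (C) (0|1)*11(0|1)*: on '00' the DFA goes s0 → s1 → s2 and accepts (s2 ∈ Accept), but the regex does not match it → eliminate
  (D) 1*(01*01*)*: on ε the DFA stays in s0 and rejects (s0 ∉ Accept), but the regex matches it → eliminate
Only (A) is consistent with the DFA.
(A) (0|1)*00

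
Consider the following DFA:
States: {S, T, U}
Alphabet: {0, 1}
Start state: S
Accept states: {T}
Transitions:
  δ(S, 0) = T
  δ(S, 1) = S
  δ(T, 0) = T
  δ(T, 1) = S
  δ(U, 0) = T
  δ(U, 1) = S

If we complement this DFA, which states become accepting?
Complement accept states = All states \ Original accept states
= {S, T, U} \ {T}
{S, U}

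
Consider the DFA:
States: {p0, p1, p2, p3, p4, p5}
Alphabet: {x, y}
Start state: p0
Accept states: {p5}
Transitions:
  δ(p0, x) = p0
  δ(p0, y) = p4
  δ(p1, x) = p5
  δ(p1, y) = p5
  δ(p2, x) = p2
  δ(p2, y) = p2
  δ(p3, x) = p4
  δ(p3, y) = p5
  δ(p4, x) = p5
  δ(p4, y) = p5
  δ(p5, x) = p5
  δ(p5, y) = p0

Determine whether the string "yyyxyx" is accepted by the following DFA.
Processing string "yyyxyx":
  p0 --y--> p4
  p4 --y--> p5
  p5 --y--> p0
  p0 --x--> p0
  p0 --y--> p4
  p4 --x--> p5
Final state: p5
Accept states: {p5}
Yes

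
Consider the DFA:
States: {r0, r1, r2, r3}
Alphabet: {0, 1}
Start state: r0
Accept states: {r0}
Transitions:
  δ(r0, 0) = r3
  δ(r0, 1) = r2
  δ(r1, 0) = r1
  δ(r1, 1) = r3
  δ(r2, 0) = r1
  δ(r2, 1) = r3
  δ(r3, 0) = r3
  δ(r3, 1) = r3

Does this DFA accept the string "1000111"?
Processing string "1000111":
  r0 --1--> r2
  r2 --0--> r1
  r1 --0--> r1
  r1 --0--> r1
  r1 --1--> r3
  r3 --1--> r3
  r3 --1--> r3
Final state: r3
Accept states: {r0}
No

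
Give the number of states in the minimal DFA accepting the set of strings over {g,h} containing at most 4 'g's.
By Myhill–Nerode, count the distinguishable equivalence classes: 6 classes — having seen 0, 1, …, 4, or >4 copies of 'g'; counts 0 through 4 are accepting and >4 is dead.
6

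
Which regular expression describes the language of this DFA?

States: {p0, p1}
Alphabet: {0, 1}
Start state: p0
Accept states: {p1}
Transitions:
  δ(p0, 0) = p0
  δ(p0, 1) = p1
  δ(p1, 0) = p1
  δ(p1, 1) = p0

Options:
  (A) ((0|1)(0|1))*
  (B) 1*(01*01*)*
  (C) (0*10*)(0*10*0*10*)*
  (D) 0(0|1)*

Check each option against the DFA on short strings; one disagreement eliminates an option:
  (A) ((0|1)(0|1))*: on ε the DFA stays in p0 and rejects (p0 ∉ Accept), but the regex matches it → eliminate
  (B) 1*(01*01*)*: on ε the DFA stays in p0 and rejects (p0 ∉ Accept), but the regex matches it → eliminate
  (C) (0*10*)(0*10*0*10*)*: agrees with the DFA on every string of length ≤ 6
  (D) 0(0|1)*: on '0' the DFA goes p0 → p0 and rejects (p0 ∉ Accept), but the regex matches it → eliminate
Only (C) is consistent with the DFA.
(C) (0*10*)(0*10*0*10*)*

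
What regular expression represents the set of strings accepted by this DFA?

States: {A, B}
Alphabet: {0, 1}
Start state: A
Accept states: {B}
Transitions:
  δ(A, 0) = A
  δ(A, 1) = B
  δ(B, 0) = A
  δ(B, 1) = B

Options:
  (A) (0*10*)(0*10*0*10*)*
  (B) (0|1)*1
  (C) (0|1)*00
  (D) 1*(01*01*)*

Check each option against the DFA on short strings; one disagreement eliminates an option:
  (A) (0*10*)(0*10*0*10*)*: on '10' the DFA goes A → B → A and rejects (A ∉ Accept), but the regex matches it → eliminate
  (B) (0|1)*1: agrees with the DFA on every string of length ≤ 6
  (C) (0|1)*00: on '1' the DFA goes A → B and accepts (B ∈ Accept), but the regex does not match it → eliminate
  (D) 1*(01*01*)*: on ε the DFA stays in A and rejects (A ∉ Accept), but the regex matches it → eliminate
Only (B) is consistent with the DFA.
(B) (0|1)*1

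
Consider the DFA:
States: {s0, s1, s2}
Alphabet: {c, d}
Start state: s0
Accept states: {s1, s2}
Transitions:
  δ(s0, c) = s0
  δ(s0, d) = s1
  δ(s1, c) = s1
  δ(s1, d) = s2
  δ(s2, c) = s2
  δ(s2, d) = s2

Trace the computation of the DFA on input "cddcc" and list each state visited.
read 'c': s0 → s0
  read 'd': s0 → s1
  read 'd': s1 → s2
  read 'c': s2 → s2
  read 'c': s2 → s2
s0 -> s0 -> s1 -> s2 -> s2 -> s2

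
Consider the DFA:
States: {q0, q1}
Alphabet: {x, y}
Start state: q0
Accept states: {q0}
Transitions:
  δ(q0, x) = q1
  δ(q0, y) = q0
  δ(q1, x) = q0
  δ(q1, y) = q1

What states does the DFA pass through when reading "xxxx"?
read 'x': q0 → q1
  read 'x': q1 → q0
  read 'x': q0 → q1
  read 'x': q1 → q0
q0 -> q1 -> q0 -> q1 -> q0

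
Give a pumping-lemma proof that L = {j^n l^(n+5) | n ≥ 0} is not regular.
Assume L is regular with pumping length p. Idea: pumping the j-block breaks the fixed offset of 5.
Choose s = j^p l^(p+5) ∈ L. By the pumping lemma, s = xyz with |xy| ≤ p, |y| > 0, so y = j^k with k ≥ 1. Then xy²z = j^(p+k) l^(p+5). For this to be in L we would need p+5 = (p+k)+5, i.e. k = 0, contradicting k ≥ 1. So xy²z ∉ L.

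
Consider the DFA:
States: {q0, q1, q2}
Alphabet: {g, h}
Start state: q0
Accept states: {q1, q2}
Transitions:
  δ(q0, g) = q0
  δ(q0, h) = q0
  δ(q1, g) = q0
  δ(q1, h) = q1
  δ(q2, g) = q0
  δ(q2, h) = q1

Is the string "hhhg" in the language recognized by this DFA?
Processing string "hhhg":
  q0 --h--> q0
  q0 --h--> q0
  q0 --h--> q0
  q0 --g--> q0
Final state: q0
Accept states: {q1, q2}
No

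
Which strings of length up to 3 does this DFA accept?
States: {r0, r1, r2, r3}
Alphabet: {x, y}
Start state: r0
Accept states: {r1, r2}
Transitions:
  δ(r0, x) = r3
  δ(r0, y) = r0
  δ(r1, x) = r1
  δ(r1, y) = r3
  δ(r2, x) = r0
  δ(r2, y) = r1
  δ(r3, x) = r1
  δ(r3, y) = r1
xx, xy, xxx, xyx, yxx, yxy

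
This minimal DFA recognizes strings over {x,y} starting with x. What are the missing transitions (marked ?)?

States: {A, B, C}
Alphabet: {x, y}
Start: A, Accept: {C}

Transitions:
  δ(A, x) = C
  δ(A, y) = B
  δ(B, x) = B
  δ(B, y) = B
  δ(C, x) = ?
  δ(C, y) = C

From the language and accept set, identify what each state tracks — A: no input read; B: started with y (dead); C: started with x.
Each missing δ(q, a) is the state matching the new tracked value after reading a.
δ(C, x) = C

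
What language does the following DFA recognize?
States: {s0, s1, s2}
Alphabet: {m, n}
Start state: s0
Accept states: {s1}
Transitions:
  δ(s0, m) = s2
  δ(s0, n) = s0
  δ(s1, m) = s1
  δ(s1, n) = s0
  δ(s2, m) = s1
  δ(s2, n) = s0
Testing a few strings:
  'nnm' → reject
  'nnn' → reject
  'mnnn' → reject
  'mm' → accept
State roles: s0=last symbol not m; s1=two trailing m's; s2=one trailing m
All strings over {m,n} ending with mm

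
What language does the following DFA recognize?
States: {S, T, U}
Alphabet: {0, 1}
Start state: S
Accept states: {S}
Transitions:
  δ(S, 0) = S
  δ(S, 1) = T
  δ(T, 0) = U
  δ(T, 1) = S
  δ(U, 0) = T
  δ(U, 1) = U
Testing a few strings:
  '1' → reject
  '0100' → reject
  '0110' → accept
  '0011' → accept
State roles: S=value ≡ 0 (mod 3); T=value ≡ 1 (mod 3); U=value ≡ 2 (mod 3)
All binary strings representing a multiple of 3 (read in base 2; leading zeros allowed and ε counts as 0)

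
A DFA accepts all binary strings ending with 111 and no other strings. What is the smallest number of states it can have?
By Myhill–Nerode, count the distinguishable equivalence classes: 4 classes — one per longest suffix of the input that is a prefix of '111' (lengths 0 through 3); only the length-3 class is accepting.
4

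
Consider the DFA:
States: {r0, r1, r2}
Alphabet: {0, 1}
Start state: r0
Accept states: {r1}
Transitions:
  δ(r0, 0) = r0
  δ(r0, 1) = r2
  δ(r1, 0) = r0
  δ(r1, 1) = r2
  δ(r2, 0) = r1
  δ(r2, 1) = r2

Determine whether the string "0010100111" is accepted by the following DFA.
Processing string "0010100111":
  r0 --0--> r0
  r0 --0--> r0
  r0 --1--> r2
  r2 --0--> r1
  r1 --1--> r2
  r2 --0--> r1
  r1 --0--> r0
  r0 --1--> r2
  r2 --1--> r2
  r2 --1--> r2
Final state: r2
Accept states: {r1}
No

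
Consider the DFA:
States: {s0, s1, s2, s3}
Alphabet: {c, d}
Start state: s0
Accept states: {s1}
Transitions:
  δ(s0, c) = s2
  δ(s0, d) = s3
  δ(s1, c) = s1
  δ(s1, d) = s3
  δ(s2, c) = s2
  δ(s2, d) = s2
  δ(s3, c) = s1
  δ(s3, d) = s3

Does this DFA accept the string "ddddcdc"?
Processing string "ddddcdc":
  s0 --d--> s3
  s3 --d--> s3
  s3 --d--> s3
  s3 --d--> s3
  s3 --c--> s1
  s1 --d--> s3
  s3 --c--> s1
Final state: s1
Accept states: {s1}
Yes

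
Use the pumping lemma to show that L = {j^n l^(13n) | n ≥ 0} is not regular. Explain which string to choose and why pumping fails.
Assume L is regular with pumping length p. Idea: pumping the j-block breaks the 1:13 ratio.
Choose s = j^p l^(13p) (length 14p ≥ p). By the pumping lemma, s = xyz with |xy| ≤ p, |y| > 0, so y = j^k with k ≥ 1. Then xy²z = j^(p+k) l^(13p). For this to be in L we would need 13p = 13(p+k), i.e. 13k = 0, contradicting k ≥ 1. So xy²z ∉ L.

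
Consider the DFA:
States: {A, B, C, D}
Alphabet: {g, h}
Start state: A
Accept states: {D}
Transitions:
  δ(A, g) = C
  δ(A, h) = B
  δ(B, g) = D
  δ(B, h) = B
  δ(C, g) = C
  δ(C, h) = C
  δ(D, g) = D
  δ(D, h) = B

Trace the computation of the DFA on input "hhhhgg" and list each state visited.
read 'h': A → B
  read 'h': B → B
  read 'h': B → B
  read 'h': B → B
  read 'g': B → D
  read 'g': D → D
A -> B -> B -> B -> B -> D -> D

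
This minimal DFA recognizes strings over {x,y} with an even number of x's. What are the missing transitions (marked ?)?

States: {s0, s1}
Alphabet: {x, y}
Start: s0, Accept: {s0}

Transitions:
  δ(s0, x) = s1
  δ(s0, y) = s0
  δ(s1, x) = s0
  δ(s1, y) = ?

From the language and accept set, identify what each state tracks — s0: even number of x's so far; s1: odd number of x's so far.
Each missing δ(q, a) is the state matching the new tracked value after reading a.
δ(s1, y) = s1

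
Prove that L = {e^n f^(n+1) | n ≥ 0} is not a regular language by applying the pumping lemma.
Assume L is regular with pumping length p. Idea: pumping the e-block breaks the fixed offset of 1.
Choose s = e^p f^(p+1) ∈ L. By the pumping lemma, s = xyz with |xy| ≤ p, |y| > 0, so y = e^k with k ≥ 1. Then xy²z = e^(p+k) f^(p+1). For this to be in L we would need p+1 = (p+k)+1, i.e. k = 0, contradicting k ≥ 1. So xy²z ∉ L.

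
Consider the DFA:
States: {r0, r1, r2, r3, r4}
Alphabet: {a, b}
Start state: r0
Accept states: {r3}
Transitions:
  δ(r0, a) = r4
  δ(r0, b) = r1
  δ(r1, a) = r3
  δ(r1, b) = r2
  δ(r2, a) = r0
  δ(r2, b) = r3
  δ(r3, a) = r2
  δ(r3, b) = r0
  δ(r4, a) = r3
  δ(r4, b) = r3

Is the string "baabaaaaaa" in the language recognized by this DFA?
Processing string "baabaaaaaa":
  r0 --b--> r1
  r1 --a--> r3
  r3 --a--> r2
  r2 --b--> r3
  r3 --a--> r2
  r2 --a--> r0
  r0 --a--> r4
  r4 --a--> r3
  r3 --a--> r2
  r2 --a--> r0
Final state: r0
Accept states: {r3}
No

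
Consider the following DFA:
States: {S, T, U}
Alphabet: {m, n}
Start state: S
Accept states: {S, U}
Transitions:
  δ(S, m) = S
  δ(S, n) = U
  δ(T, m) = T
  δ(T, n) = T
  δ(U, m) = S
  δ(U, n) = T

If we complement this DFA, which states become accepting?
Complement accept states = All states \ Original accept states
= {S, T, U} \ {S, U}
{T}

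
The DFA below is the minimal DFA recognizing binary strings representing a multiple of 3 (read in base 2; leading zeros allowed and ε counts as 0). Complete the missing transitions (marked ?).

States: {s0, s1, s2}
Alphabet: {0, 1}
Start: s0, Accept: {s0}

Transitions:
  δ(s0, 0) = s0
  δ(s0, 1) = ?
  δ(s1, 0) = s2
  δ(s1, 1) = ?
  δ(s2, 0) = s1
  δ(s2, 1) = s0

From the language and accept set, identify what each state tracks — s0: value ≡ 0 (mod 3); s1: value ≡ 2 (mod 3); s2: value ≡ 1 (mod 3).
Each missing δ(q, a) is the state matching the new tracked value after reading a.
δ(s0, 1) = s2; δ(s1, 1) = s1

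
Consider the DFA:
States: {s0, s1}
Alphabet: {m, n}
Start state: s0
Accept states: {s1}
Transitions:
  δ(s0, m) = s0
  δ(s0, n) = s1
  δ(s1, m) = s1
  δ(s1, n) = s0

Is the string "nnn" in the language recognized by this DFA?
Processing string "nnn":
  s0 --n--> s1
  s1 --n--> s0
  s0 --n--> s1
Final state: s1
Accept states: {s1}
Yes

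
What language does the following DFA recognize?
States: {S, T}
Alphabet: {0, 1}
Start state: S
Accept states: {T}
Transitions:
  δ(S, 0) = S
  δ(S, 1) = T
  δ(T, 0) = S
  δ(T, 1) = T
Testing a few strings:
  '100' → reject
  '00' → reject
  '011' → accept
  '0' → reject
State roles: S=last symbol not 1; T=last symbol is 1
All binary strings ending with 1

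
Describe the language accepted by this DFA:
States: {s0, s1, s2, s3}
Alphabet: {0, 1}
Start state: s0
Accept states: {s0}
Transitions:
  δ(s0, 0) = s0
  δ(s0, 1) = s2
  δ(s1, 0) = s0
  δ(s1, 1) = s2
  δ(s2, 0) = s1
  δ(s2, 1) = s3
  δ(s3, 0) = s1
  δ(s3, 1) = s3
Testing a few strings:
  '1100' → accept
  '1110' → reject
  '10' → reject
  '010' → reject
State roles: s0=value ≡ 0 (mod 4); s1=value ≡ 2 (mod 4); s2=value ≡ 1 (mod 4); s3=value ≡ 3 (mod 4)
All binary strings representing a multiple of 4 (read in base 2; leading zeros allowed and ε counts as 0)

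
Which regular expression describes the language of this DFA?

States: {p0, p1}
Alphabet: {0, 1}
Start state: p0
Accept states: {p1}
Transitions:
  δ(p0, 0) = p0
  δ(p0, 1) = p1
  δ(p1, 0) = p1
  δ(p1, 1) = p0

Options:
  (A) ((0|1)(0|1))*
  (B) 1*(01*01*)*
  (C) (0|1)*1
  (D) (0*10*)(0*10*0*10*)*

Check each option against the DFA on short strings; one disagreement eliminates an option:
  (A) ((0|1)(0|1))*: on ε the DFA stays in p0 and rejects (p0 ∉ Accept), but the regex matches it → eliminate
  (B) 1*(01*01*)*: on ε the DFA stays in p0 and rejects (p0 ∉ Accept), but the regex matches it → eliminate
  (C) (0|1)*1: on '10' the DFA goes p0 → p1 → p1 and accepts (p1 ∈ Accept), but the regex does not match it → eliminate
  (D) (0*10*)(0*10*0*10*)*: agrees with the DFA on every string of length ≤ 6
Only (D) is consistent with the DFA.
(D) (0*10*)(0*10*0*10*)*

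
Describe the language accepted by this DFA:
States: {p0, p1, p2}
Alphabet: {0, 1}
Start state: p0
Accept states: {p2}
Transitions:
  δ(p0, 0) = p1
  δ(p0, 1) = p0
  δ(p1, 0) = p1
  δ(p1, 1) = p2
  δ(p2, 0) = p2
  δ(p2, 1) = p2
Testing a few strings:
  '1101' → accept
  '1000' → reject
  '1' → reject
  '1110' → reject
State roles: p0=no 0 seen yet; p1=seen a 0, waiting for 1; p2=substring 01 seen
All binary strings containing the substring 01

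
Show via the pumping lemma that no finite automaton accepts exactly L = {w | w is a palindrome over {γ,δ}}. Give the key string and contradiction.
Assume L is regular with pumping length p. Idea: pumping the leading γ-block breaks the symmetry.
Choose s = γ^p δ γ^p (a palindrome of length 2p+1 ≥ p). By the pumping lemma, s = xyz with |xy| ≤ p, |y| > 0, so y = γ^k with k > 0 (xy lies entirely in the first γ^p). Then xy²z = γ^(p+k) δ γ^p, which is not a palindrome since p+k ≠ p.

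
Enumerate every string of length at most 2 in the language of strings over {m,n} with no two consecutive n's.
ε, m, n, mm, mn, nm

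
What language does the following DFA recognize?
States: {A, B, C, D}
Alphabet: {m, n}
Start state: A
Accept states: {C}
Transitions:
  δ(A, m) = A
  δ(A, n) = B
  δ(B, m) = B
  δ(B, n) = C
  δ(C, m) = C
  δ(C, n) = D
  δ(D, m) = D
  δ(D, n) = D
Testing a few strings:
  'mm' → reject
  'nnn' → reject
  'nmnm' → accept
  'm' → reject
State roles: A=zero n's; B=one n; C=two n's; D=≥ three n's (dead)
All strings over {m,n} containing exactly two n's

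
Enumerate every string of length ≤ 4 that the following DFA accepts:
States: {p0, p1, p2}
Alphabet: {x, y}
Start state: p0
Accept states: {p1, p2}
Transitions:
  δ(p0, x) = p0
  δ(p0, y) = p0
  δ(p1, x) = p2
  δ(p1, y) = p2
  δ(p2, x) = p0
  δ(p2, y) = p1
None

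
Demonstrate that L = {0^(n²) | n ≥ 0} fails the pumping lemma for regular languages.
Assume L is regular with pumping length p. Idea: pumping adds a fixed amount, but gaps between consecutive squares grow.
Choose s = 0^(p²) (length p² ≥ p). By the pumping lemma, s = xyz with |xy| ≤ p, |y| > 0, so |y| = k with 1 ≤ k ≤ p. Then |xy²z| = p²+k. Since p² < p²+k ≤ p²+p < (p+1)², the length p²+k lies strictly between consecutive squares, so it is not a perfect square and xy²z ∉ L.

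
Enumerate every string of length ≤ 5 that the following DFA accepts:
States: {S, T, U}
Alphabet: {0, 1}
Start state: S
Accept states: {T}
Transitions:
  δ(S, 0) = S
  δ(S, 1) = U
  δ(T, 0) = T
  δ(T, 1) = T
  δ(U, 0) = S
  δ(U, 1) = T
11, 011, 110, 111, 0011, 0110, 0111, 1011, 1100, 1101, 1110, 1111, 00011, 00110, 00111, 01011, 01100, 01101, 01110, 01111, 10011, 10110, 10111, 11000, 11001, 11010, 11011, 11100, 11101, 11110, 11111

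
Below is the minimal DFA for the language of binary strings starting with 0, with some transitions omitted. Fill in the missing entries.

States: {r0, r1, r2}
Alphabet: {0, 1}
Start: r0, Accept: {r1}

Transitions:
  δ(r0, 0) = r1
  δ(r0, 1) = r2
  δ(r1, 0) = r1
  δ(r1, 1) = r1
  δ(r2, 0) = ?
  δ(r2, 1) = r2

From the language and accept set, identify what each state tracks — r0: no input read; r1: started with 0; r2: started with 1 (dead).
Each missing δ(q, a) is the state matching the new tracked value after reading a.
δ(r2, 0) = r2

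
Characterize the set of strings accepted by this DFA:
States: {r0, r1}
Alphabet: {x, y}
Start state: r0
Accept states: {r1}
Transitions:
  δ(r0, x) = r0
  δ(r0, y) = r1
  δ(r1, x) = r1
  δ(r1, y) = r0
Testing a few strings:
  'x' → reject
  'yyx' → reject
  'xxy' → accept
  'xyx' → accept
State roles: r0=even number of y's so far; r1=odd number of y's so far
All strings over {x,y} with an odd number of y's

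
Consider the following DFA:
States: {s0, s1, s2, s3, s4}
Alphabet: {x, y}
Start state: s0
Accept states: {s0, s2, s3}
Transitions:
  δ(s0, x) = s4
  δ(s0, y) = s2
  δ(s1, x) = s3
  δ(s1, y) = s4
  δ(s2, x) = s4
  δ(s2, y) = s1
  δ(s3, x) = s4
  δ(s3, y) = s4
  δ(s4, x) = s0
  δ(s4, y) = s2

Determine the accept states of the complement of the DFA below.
Complement accept states = All states \ Original accept states
= {s0, s1, s2, s3, s4} \ {s0, s2, s3}
{s1, s4}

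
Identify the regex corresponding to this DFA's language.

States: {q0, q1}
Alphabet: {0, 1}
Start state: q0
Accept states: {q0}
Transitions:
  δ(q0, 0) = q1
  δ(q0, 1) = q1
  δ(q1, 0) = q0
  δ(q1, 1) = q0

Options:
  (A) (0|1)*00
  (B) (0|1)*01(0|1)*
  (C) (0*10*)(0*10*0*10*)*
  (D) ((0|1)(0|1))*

Check each option against the DFA on short strings; one disagreement eliminates an option:
  (A) (0|1)*00: on ε the DFA stays in q0 and accepts (q0 ∈ Accept), but the regex does not match it → eliminate
  (B) (0|1)*01(0|1)*: on ε the DFA stays in q0 and accepts (q0 ∈ Accept), but the regex does not match it → eliminate
  (C) (0*10*)(0*10*0*10*)*: on ε the DFA stays in q0 and accepts (q0 ∈ Accept), but the regex does not match it → eliminate
  (D) ((0|1)(0|1))*: agrees with the DFA on every string of length ≤ 6
Only (D) is consistent with the DFA.
(D) ((0|1)(0|1))*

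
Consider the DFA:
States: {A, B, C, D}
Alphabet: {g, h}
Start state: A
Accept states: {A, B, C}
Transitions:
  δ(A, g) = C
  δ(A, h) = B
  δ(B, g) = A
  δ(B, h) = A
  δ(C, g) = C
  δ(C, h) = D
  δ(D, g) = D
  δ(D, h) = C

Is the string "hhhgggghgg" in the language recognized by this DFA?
Processing string "hhhgggghgg":
  A --h--> B
  B --h--> A
  A --h--> B
  B --g--> A
  A --g--> C
  C --g--> C
  C --g--> C
  C --h--> D
  D --g--> D
  D --g--> D
Final state: D
Accept states: {A, B, C}
No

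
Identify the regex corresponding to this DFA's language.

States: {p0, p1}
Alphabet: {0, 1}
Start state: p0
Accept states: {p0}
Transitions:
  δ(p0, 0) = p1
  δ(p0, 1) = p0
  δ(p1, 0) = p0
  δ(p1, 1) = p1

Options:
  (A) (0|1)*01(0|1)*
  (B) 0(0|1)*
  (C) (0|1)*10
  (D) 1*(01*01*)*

Check each option against the DFA on short strings; one disagreement eliminates an option:
  (A) (0|1)*01(0|1)*: on ε the DFA stays in p0 and accepts (p0 ∈ Accept), but the regex does not match it → eliminate
  (B) 0(0|1)*: on ε the DFA stays in p0 and accepts (p0 ∈ Accept), but the regex does not match it → eliminate
  (C) (0|1)*10: on ε the DFA stays in p0 and accepts (p0 ∈ Accept), but the regex does not match it → eliminate
  (D) 1*(01*01*)*: agrees with the DFA on every string of length ≤ 6
Only (D) is consistent with the DFA.
(D) 1*(01*01*)*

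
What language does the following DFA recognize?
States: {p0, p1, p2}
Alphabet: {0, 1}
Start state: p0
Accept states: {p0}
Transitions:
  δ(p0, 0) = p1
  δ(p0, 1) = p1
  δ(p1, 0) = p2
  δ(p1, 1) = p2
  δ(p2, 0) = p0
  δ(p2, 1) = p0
Testing a few strings:
  '0101' → reject
  '10' → reject
  '000' → accept
  '00' → reject
State roles: p0=length ≡ 0 (mod 3); p1=length ≡ 1 (mod 3); p2=length ≡ 2 (mod 3)
All binary strings whose length is a multiple of 3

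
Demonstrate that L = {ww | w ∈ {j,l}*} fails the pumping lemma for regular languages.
Assume L is regular with pumping length p. Idea: pumping the leading j-block breaks the equality of the two halves.
Choose s = j^p l j^p l ∈ L (with w = j^p l). |s| = 2p+2 ≥ p. By the pumping lemma, s = xyz with |xy| ≤ p, |y| > 0, so y = j^k with k ≥ 1, in the first j-block. Then xy²z = j^(p+k) l j^p l, of length 2p+2+k. If k is odd this length is odd, so it cannot be of the form ww. If k is even, each half has length p+1+k/2 ≤ p+k, so the first half lies entirely inside the leading j-block and contains no l, while the second half ends in l; the halves differ. Either way xy²z ∉ L.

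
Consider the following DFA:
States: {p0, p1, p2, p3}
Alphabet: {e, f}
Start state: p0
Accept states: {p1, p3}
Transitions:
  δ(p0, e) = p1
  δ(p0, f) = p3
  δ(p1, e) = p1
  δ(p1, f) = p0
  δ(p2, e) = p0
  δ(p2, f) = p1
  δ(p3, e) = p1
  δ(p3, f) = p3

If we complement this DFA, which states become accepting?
Complement accept states = All states \ Original accept states
= {p0, p1, p2, p3} \ {p1, p3}
{p0, p2}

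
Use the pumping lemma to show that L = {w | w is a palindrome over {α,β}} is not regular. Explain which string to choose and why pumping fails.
Assume L is regular with pumping length p. Idea: pumping the leading α-block breaks the symmetry.
Choose s = α^p β α^p (a palindrome of length 2p+1 ≥ p). By the pumping lemma, s = xyz with |xy| ≤ p, |y| > 0, so y = α^k with k > 0 (xy lies entirely in the first α^p). Then xy²z = α^(p+k) β α^p, which is not a palindrome since p+k ≠ p.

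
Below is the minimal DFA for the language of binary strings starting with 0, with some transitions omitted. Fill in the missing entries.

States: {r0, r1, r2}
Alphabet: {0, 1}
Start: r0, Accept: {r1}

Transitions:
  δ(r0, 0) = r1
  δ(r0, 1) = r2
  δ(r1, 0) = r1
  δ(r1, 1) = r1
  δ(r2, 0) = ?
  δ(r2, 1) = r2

From the language and accept set, identify what each state tracks — r0: no input read; r1: started with 0; r2: started with 1 (dead).
Each missing δ(q, a) is the state matching the new tracked value after reading a.
δ(r2, 0) = r2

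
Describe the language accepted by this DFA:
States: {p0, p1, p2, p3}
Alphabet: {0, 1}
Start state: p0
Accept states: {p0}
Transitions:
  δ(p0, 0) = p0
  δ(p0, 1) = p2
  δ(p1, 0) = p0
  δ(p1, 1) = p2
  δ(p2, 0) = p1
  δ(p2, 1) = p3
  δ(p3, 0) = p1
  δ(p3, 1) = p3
Testing a few strings:
  '100' → accept
  '101' → reject
  '1' → reject
  '11' → reject
State roles: p0=value ≡ 0 (mod 4); p1=value ≡ 2 (mod 4); p2=value ≡ 1 (mod 4); p3=value ≡ 3 (mod 4)
All binary strings representing a multiple of 4 (read in base 2; leading zeros allowed and ε counts as 0)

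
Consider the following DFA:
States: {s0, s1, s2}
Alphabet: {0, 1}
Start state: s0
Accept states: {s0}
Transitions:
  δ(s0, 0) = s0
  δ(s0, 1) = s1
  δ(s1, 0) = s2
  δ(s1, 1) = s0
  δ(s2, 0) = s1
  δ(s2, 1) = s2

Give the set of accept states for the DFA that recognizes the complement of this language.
Complement accept states = All states \ Original accept states
= {s0, s1, s2} \ {s0}
{s1, s2}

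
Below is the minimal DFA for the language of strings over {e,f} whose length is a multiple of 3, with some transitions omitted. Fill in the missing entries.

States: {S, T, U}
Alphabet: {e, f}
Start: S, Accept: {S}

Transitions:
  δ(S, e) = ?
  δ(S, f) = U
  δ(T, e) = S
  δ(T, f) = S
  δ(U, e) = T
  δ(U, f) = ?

From the language and accept set, identify what each state tracks — S: length ≡ 0 (mod 3); T: length ≡ 2 (mod 3); U: length ≡ 1 (mod 3).
Each missing δ(q, a) is the state matching the new tracked value after reading a.
δ(S, e) = U; δ(U, f) = T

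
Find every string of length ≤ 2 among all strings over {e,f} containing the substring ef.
ef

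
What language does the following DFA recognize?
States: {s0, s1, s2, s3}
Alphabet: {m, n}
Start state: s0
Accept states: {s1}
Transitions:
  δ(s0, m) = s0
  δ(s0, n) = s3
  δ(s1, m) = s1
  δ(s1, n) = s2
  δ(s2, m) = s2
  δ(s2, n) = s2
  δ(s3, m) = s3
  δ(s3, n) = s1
Testing a few strings:
  'nm' → reject
  'nmm' → reject
  'n' → reject
  'nnnn' → reject
State roles: s0=zero n's; s1=two n's; s2=≥ three n's (dead); s3=one n
All strings over {m,n} containing exactly two n's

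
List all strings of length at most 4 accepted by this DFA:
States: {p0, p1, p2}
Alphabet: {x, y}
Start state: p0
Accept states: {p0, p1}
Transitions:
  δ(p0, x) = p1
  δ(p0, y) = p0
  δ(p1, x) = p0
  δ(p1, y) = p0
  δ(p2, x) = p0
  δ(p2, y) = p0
ε, x, y, xx, xy, yx, yy, xxx, xxy, xyx, xyy, yxx, yxy, yyx, yyy, xxxx, xxxy, xxyx, xxyy, xyxx, xyxy, xyyx, xyyy, yxxx, yxxy, yxyx, yxyy, yyxx, yyxy, yyyx, yyyy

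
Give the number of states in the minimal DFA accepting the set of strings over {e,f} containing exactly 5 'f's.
By Myhill–Nerode, count the distinguishable equivalence classes: 7 classes — having seen 0, 1, …, 5, or >5 copies of 'f'; the count-5 class is the only accepting one and >5 is dead.
7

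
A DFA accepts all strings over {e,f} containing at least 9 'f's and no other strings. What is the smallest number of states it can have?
By Myhill–Nerode, count the distinguishable equivalence classes: 10 classes — having seen 0, 1, …, 8, or ≥9 copies of 'f'; any two classes i < j (j ≤ 9) are distinguished by the string f^(9−j), which takes class j to 9 copies (accepted) but leaves class i below 9 (rejected).
10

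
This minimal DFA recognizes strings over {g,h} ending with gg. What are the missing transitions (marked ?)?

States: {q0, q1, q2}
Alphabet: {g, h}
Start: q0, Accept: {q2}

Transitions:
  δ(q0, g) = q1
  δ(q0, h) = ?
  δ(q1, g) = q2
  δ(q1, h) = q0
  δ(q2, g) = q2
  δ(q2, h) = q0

From the language and accept set, identify what each state tracks — q0: last symbol not g; q1: one trailing g; q2: two trailing g's.
Each missing δ(q, a) is the state matching the new tracked value after reading a.
δ(q0, h) = q0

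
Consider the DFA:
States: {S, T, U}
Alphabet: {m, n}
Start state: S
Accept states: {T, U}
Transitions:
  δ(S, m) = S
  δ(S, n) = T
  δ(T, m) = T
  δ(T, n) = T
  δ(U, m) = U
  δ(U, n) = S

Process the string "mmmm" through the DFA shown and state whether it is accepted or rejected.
Processing string "mmmm":
  S --m--> S
  S --m--> S
  S --m--> S
  S --m--> S
Final state: S
Accept states: {T, U}
No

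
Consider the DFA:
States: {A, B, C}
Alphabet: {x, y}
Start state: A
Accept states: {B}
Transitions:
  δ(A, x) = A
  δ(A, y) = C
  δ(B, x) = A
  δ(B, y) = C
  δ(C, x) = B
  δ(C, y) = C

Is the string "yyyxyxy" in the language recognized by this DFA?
Processing string "yyyxyxy":
  A --y--> C
  C --y--> C
  C --y--> C
  C --x--> B
  B --y--> C
  C --x--> B
  B --y--> C
Final state: C
Accept states: {B}
No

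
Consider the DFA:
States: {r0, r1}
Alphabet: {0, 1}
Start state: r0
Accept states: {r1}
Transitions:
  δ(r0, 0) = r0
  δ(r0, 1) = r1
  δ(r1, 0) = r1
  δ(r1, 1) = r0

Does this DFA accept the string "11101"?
Processing string "11101":
  r0 --1--> r1
  r1 --1--> r0
  r0 --1--> r1
  r1 --0--> r1
  r1 --1--> r0
Final state: r0
Accept states: {r1}
No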